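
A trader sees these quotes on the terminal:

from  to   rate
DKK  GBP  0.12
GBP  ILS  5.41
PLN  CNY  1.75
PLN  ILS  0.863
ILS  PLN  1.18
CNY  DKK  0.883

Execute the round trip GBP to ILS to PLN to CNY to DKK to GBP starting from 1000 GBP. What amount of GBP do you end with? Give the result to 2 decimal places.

1000 GBP × 5.41 = 5410 ILS
5410 ILS × 1.18 = 6383.8 PLN
6383.8 PLN × 1.75 = 11171.65 CNY
11171.65 CNY × 0.883 = 9864.56695 DKK
9864.56695 DKK × 0.12 = 1183.748034 GBP

1183.75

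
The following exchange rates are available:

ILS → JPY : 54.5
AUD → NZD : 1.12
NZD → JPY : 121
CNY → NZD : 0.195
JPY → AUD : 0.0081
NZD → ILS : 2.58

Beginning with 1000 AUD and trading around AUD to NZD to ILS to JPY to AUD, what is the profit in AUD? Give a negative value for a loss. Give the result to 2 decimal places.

1000 AUD × 1.12 = 1120 NZD
1120 NZD × 2.58 = 2889.6 ILS
2889.6 ILS × 54.5 = 157483.2 JPY
157483.2 JPY × 0.0081 = 1275.61392 AUD
Net change: 1275.61392 − 1000 = 275.61392 AUD

275.61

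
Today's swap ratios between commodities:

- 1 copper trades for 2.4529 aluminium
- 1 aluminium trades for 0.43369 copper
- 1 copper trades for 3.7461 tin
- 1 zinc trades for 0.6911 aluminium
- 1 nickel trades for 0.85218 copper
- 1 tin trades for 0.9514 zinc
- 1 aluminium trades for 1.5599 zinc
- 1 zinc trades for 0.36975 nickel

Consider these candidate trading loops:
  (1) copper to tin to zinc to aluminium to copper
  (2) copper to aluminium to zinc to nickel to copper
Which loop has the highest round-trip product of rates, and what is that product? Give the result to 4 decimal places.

(1) 3.7461 × 0.9514 × 0.6911 × 0.43369 = 1.06823
(2) 2.4529 × 1.5599 × 0.36975 × 0.85218 = 1.20564
Highest is cycle (2) at 1.2056 (>1, arbitrage).

1.2056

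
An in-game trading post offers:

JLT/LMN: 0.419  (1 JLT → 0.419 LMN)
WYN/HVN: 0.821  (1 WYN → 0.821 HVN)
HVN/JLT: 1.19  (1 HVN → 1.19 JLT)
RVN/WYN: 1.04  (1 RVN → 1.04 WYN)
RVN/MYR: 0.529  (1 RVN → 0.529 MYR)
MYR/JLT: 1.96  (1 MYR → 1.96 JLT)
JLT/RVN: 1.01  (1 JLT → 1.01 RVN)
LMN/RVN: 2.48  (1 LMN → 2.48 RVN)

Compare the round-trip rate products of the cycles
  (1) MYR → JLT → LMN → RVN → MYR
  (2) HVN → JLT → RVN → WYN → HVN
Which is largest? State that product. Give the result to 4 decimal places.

(1) 1.96 × 0.419 × 2.48 × 0.529 = 1.07740
(2) 1.19 × 1.01 × 1.04 × 0.821 = 1.02623
Highest is cycle (1) at 1.0774 (>1, arbitrage).

1.0774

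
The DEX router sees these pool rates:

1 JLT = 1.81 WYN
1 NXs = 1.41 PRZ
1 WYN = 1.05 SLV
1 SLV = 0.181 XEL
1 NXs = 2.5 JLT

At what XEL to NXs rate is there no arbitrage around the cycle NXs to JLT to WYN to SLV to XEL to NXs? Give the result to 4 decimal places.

Known legs of the cycle: 2.5 × 1.81 × 1.05 × 0.181 = 0.85997625
For no arbitrage the full-cycle product must be 1, so the missing rate is 1 / 0.85997625 ≈ 1.162823.

1.1628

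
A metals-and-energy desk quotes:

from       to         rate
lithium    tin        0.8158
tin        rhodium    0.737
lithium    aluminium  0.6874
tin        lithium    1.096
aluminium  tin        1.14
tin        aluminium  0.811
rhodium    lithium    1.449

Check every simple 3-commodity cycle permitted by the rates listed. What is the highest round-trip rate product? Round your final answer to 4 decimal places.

0.8712

rhodium→lithium→tin→rhodium: 1.449 × 0.8158 × 0.737 = 0.87120
tin→lithium→aluminium→tin: 1.096 × 0.6874 × 1.14 = 0.85887
Maximum is rhodium→lithium→tin→rhodium at 0.8712; no arbitrage — every cycle loses value.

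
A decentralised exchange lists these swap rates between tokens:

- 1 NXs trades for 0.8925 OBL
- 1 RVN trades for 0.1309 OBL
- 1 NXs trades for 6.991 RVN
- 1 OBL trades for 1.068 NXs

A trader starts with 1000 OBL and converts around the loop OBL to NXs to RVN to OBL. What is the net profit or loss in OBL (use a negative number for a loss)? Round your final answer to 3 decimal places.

-22.650

1000 OBL × 1.068 = 1068 NXs
1068 NXs × 6.991 = 7466.388 RVN
7466.388 RVN × 0.1309 = 977.3501892 OBL
Net change: 977.3501892 − 1000 = -22.6498108 OBL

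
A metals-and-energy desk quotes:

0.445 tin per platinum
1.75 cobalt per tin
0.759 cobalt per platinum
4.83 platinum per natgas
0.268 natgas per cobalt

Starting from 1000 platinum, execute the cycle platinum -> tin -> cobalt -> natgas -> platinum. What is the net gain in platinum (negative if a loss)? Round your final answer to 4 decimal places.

1000 platinum × 0.445 = 445 tin
445 tin × 1.75 = 778.75 cobalt
778.75 cobalt × 0.268 = 208.705 natgas
208.705 natgas × 4.83 = 1008.04515 platinum
Net change: 1008.04515 − 1000 = 8.04515 platinum

8.0452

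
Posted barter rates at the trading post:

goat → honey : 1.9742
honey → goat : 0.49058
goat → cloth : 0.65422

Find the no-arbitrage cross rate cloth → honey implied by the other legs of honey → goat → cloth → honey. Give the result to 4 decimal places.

Known legs of the cycle: 0.49058 × 0.65422 = 0.3209472476
For no arbitrage the full-cycle product must be 1, so the missing rate is 1 / 0.3209472476 ≈ 3.115777.

3.1158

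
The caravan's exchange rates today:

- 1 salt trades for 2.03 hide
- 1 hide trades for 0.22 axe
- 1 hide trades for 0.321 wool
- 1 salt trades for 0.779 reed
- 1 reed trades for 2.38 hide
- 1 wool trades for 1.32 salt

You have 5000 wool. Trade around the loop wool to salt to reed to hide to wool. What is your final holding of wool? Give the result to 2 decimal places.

3927.93

5000 wool × 1.32 = 6600 salt
6600 salt × 0.779 = 5141.4 reed
5141.4 reed × 2.38 = 12236.532 hide
12236.532 hide × 0.321 = 3927.926772 wool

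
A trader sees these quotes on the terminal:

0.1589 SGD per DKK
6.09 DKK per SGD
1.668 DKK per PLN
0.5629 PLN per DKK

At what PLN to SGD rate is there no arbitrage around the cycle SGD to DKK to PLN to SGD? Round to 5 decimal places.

0.29171

Known legs of the cycle: 6.09 × 0.5629 = 3.428061
For no arbitrage the full-cycle product must be 1, so the missing rate is 1 / 3.428061 ≈ 0.2917101.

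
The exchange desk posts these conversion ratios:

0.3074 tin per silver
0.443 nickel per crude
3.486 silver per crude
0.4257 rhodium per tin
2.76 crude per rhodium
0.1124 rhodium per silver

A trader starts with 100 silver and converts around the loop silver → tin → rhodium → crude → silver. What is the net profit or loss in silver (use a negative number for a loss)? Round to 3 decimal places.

100 silver × 0.3074 = 30.74 tin
30.74 tin × 0.4257 = 13.086018 rhodium
13.086018 rhodium × 2.76 = 36.11740968 crude
36.11740968 crude × 3.486 = 125.90529014448 silver
Net change: 125.90529014448 − 100 = 25.90529014448 silver

25.905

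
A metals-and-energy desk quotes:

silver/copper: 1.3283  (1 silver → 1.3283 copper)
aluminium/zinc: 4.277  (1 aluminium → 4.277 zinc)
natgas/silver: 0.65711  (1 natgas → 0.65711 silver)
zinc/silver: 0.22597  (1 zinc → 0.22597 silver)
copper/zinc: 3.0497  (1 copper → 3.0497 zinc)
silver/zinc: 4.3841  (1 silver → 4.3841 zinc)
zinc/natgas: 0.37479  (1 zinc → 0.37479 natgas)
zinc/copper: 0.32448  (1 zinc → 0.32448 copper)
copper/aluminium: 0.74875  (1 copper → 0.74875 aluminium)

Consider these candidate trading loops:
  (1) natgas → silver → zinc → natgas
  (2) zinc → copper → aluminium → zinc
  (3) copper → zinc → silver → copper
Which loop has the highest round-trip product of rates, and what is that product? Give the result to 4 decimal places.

(1) 0.65711 × 4.3841 × 0.37479 = 1.07971
(2) 0.32448 × 0.74875 × 4.277 = 1.03912
(3) 3.0497 × 0.22597 × 1.3283 = 0.91539
Highest is cycle (1) at 1.0797 (>1, arbitrage).

1.0797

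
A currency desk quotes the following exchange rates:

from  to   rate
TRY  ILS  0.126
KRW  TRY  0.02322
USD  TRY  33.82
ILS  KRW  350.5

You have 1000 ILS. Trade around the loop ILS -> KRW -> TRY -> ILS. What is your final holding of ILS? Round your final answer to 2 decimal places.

1000 ILS × 350.5 = 350500 KRW
350500 KRW × 0.02322 = 8138.61 TRY
8138.61 TRY × 0.126 = 1025.46486 ILS

1025.46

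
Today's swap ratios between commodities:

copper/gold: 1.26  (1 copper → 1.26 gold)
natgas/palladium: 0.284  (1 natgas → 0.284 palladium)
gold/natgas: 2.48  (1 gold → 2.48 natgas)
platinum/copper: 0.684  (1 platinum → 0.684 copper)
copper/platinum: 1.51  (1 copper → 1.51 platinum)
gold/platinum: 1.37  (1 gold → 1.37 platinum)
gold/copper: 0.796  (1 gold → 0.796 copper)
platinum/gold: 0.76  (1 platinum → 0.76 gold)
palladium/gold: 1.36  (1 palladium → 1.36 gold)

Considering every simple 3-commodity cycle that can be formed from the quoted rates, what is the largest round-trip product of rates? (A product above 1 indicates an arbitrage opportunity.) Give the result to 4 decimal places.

1.1807

platinum→copper→gold→platinum: 0.684 × 1.26 × 1.37 = 1.18072
natgas→palladium→gold→natgas: 0.284 × 1.36 × 2.48 = 0.95788
platinum→gold→copper→platinum: 0.76 × 0.796 × 1.51 = 0.91349
Maximum is platinum→copper→gold→platinum at 1.1807; arbitrage exists.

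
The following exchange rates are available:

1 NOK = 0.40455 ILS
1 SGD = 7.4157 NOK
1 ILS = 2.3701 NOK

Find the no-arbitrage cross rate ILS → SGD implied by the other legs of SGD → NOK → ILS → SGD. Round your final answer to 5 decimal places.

Known legs of the cycle: 7.4157 × 0.40455 = 3.000021435
For no arbitrage the full-cycle product must be 1, so the missing rate is 1 / 3.000021435 ≈ 0.3333310.

0.33333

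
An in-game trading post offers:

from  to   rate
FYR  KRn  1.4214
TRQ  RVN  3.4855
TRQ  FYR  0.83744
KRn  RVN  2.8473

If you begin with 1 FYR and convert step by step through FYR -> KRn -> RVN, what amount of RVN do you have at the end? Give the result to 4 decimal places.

1 FYR × 1.4214 = 1.4214 KRn
1.4214 KRn × 2.8473 = 4.04715222 RVN

4.0472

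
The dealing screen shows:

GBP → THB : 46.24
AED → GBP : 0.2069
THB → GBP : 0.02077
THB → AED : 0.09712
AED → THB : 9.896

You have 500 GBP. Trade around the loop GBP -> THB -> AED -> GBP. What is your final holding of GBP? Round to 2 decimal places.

464.58

500 GBP × 46.24 = 23120 THB
23120 THB × 0.09712 = 2245.4144 AED
2245.4144 AED × 0.2069 = 464.57623936 GBP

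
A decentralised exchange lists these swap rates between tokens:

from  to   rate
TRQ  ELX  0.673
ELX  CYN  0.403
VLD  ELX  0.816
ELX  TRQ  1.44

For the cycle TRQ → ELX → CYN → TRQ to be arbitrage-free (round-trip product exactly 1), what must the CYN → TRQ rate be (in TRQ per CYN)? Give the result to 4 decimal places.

Known legs of the cycle: 0.673 × 0.403 = 0.271219
For no arbitrage the full-cycle product must be 1, so the missing rate is 1 / 0.271219 ≈ 3.687057.

3.6871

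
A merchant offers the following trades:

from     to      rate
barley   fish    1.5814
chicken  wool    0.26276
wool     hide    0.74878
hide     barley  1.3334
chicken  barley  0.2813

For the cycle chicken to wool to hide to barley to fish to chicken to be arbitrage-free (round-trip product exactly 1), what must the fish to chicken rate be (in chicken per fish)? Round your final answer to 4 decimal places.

Known legs of the cycle: 0.26276 × 0.74878 × 1.3334 × 1.5814 = 0.414873480010095328
For no arbitrage the full-cycle product must be 1, so the missing rate is 1 / 0.414873480010095328 ≈ 2.410373.

2.4104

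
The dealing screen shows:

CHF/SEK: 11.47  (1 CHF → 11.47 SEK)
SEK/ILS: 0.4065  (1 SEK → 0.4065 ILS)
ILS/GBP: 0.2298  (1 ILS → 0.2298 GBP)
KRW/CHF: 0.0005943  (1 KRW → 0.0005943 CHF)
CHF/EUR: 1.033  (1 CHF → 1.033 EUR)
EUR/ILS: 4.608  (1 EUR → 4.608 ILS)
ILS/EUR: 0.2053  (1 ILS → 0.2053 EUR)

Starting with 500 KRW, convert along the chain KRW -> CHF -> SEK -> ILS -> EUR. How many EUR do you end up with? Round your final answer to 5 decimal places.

500 KRW × 0.0005943 = 0.29715 CHF
0.29715 CHF × 11.47 = 3.4083105 SEK
3.4083105 SEK × 0.4065 = 1.38547821825 ILS
1.38547821825 ILS × 0.2053 = 0.284438678206725 EUR

0.28444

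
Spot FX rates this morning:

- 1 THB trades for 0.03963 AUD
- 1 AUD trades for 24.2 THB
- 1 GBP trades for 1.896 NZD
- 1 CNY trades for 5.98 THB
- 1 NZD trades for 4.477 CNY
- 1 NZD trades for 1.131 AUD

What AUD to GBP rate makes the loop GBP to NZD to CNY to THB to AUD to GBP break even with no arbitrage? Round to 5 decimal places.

Known legs of the cycle: 1.896 × 4.477 × 5.98 × 0.03963 = 2.0116419502608
For no arbitrage the full-cycle product must be 1, so the missing rate is 1 / 2.0116419502608 ≈ 0.4971064.

0.49711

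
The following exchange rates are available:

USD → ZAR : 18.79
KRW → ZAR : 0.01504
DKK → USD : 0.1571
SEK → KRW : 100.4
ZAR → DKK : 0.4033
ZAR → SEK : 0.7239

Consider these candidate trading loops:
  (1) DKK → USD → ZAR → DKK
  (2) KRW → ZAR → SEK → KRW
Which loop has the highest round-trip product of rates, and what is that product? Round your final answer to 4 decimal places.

(1) 0.1571 × 18.79 × 0.4033 = 1.19050
(2) 0.01504 × 0.7239 × 100.4 = 1.09310
Highest is cycle (1) at 1.1905 (>1, arbitrage).

1.1905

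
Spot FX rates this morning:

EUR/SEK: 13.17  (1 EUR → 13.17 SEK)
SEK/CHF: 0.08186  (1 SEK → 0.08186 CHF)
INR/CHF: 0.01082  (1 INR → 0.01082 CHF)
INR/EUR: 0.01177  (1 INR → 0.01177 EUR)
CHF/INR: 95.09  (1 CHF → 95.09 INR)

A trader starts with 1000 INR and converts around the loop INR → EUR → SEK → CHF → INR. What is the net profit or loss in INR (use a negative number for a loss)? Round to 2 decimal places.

206.62

1000 INR × 0.01177 = 11.77 EUR
11.77 EUR × 13.17 = 155.0109 SEK
155.0109 SEK × 0.08186 = 12.689192274 CHF
12.689192274 CHF × 95.09 = 1206.61529333466 INR
Net change: 1206.61529333466 − 1000 = 206.61529333466 INR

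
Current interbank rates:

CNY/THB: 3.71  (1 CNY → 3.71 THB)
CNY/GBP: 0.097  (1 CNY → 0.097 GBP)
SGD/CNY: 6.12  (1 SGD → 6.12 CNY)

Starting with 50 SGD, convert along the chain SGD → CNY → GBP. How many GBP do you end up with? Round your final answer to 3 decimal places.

29.682

50 SGD × 6.12 = 306 CNY
306 CNY × 0.097 = 29.682 GBP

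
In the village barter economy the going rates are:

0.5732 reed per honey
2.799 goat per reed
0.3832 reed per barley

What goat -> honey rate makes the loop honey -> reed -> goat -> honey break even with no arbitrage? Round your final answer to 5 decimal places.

Known legs of the cycle: 0.5732 × 2.799 = 1.6043868
For no arbitrage the full-cycle product must be 1, so the missing rate is 1 / 1.6043868 ≈ 0.6232911.

0.62329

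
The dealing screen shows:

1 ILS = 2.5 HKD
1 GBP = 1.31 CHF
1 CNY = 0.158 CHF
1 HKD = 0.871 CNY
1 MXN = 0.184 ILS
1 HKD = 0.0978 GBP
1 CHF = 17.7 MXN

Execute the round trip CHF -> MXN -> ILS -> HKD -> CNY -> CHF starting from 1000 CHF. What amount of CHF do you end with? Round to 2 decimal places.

1120.49

1000 CHF × 17.7 = 17700 MXN
17700 MXN × 0.184 = 3256.8 ILS
3256.8 ILS × 2.5 = 8142 HKD
8142 HKD × 0.871 = 7091.682 CNY
7091.682 CNY × 0.158 = 1120.485756 CHF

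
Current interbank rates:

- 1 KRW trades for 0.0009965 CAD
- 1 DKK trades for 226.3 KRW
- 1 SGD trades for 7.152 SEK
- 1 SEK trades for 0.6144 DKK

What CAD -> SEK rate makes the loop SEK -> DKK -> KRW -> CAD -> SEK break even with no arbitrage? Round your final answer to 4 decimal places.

7.2175

Known legs of the cycle: 0.6144 × 226.3 × 0.0009965 = 0.13855208448
For no arbitrage the full-cycle product must be 1, so the missing rate is 1 / 0.13855208448 ≈ 7.217502.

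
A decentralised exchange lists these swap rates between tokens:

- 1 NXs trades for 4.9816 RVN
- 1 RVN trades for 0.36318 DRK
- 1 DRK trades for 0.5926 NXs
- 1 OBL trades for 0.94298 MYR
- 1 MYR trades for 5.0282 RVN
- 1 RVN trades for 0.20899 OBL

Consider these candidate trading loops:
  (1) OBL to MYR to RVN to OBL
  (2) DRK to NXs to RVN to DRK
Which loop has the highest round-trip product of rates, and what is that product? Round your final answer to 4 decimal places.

1.0721

(1) 0.94298 × 5.0282 × 0.20899 = 0.99092
(2) 0.5926 × 4.9816 × 0.36318 = 1.07214
Highest is cycle (2) at 1.0721 (>1, arbitrage).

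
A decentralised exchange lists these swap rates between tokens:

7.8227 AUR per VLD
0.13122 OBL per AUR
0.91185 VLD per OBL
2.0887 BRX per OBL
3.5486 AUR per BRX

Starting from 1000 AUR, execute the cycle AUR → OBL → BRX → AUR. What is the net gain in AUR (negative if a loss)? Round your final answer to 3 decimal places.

1000 AUR × 0.13122 = 131.22 OBL
131.22 OBL × 2.0887 = 274.079214 BRX
274.079214 BRX × 3.5486 = 972.5974988004 AUR
Net change: 972.5974988004 − 1000 = -27.4025011996 AUR

-27.403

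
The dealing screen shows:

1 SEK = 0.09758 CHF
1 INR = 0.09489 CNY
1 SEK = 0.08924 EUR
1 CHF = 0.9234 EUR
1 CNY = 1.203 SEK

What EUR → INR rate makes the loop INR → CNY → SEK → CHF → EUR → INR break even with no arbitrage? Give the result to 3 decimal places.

Known legs of the cycle: 0.09489 × 1.203 × 0.09758 × 0.9234 = 0.01028576879514324
For no arbitrage the full-cycle product must be 1, so the missing rate is 1 / 0.01028576879514324 ≈ 97.22171.

97.222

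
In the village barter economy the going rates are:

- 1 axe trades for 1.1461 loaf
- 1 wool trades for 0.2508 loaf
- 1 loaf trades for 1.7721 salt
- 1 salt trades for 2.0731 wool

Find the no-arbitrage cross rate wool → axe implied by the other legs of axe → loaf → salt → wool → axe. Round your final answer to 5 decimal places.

0.23750

Known legs of the cycle: 1.1461 × 1.7721 × 2.0731 = 4.210473998511
For no arbitrage the full-cycle product must be 1, so the missing rate is 1 / 4.210473998511 ≈ 0.2375030.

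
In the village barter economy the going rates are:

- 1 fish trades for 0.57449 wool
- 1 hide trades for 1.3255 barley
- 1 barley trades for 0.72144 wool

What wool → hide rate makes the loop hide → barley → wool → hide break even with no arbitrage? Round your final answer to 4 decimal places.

Known legs of the cycle: 1.3255 × 0.72144 = 0.95626872
For no arbitrage the full-cycle product must be 1, so the missing rate is 1 / 0.95626872 ≈ 1.045731.

1.0457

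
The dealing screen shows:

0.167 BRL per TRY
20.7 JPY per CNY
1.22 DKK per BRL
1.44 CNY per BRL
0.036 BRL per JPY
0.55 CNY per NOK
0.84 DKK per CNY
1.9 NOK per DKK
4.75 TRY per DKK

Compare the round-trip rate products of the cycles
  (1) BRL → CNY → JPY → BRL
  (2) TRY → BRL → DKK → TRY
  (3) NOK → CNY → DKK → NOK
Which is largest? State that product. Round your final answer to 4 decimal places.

1.0731

(1) 1.44 × 20.7 × 0.036 = 1.07309
(2) 0.167 × 1.22 × 4.75 = 0.96777
(3) 0.55 × 0.84 × 1.9 = 0.87780
Highest is cycle (1) at 1.0731 (>1, arbitrage).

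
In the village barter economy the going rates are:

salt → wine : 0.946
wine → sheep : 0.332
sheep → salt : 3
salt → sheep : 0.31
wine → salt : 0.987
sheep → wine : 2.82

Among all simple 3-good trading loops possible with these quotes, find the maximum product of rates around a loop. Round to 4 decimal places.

wine→sheep→salt→wine: 0.332 × 3 × 0.946 = 0.94222
wine→salt→sheep→wine: 0.987 × 0.31 × 2.82 = 0.86284
Maximum is wine→sheep→salt→wine at 0.9422; no arbitrage — every cycle loses value.

0.9422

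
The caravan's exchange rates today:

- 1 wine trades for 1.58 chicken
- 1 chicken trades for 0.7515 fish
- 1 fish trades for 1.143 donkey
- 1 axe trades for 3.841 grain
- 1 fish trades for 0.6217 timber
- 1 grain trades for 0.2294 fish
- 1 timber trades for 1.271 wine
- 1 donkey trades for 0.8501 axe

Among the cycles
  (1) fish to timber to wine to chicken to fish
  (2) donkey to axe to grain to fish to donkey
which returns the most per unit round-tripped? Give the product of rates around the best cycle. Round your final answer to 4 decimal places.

0.9382

(1) 0.6217 × 1.271 × 1.58 × 0.7515 = 0.93824
(2) 0.8501 × 3.841 × 0.2294 × 1.143 = 0.85616
Highest is cycle (1) at 0.9382 (≤1, no arbitrage).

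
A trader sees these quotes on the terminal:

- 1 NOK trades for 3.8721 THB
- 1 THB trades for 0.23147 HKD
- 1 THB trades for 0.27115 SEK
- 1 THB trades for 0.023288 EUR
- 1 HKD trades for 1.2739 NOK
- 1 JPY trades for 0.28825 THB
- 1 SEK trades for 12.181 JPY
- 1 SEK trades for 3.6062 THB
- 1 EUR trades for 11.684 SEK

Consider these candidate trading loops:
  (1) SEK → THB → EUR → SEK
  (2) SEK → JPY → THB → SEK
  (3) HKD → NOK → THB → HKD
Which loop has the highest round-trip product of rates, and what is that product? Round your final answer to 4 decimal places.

(1) 3.6062 × 0.023288 × 11.684 = 0.98124
(2) 12.181 × 0.28825 × 0.27115 = 0.95205
(3) 1.2739 × 3.8721 × 0.23147 = 1.14176
Highest is cycle (3) at 1.1418 (>1, arbitrage).

1.1418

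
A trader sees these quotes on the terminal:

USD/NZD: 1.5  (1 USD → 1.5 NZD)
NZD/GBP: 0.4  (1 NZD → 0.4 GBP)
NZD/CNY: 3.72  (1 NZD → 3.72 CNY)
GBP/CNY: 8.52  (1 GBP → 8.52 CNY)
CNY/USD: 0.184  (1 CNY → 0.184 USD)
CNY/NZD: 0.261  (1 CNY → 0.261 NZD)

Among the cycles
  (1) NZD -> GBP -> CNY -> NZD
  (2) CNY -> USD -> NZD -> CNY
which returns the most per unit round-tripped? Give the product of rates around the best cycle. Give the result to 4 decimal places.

1.0267

(1) 0.4 × 8.52 × 0.261 = 0.88949
(2) 0.184 × 1.5 × 3.72 = 1.02672
Highest is cycle (2) at 1.0267 (>1, arbitrage).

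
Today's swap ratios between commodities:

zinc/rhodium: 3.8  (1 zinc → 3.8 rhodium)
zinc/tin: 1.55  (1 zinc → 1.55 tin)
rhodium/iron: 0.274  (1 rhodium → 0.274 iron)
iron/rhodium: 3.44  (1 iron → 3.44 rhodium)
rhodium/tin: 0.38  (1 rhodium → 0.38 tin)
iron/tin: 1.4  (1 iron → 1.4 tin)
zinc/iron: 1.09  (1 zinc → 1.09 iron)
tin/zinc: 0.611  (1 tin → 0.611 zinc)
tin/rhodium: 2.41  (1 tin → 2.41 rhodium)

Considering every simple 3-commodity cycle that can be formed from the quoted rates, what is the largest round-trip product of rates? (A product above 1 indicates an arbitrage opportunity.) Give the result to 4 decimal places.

0.9324

iron→tin→zinc→iron: 1.4 × 0.611 × 1.09 = 0.93239
iron→tin→rhodium→iron: 1.4 × 2.41 × 0.274 = 0.92448
tin→zinc→rhodium→tin: 0.611 × 3.8 × 0.38 = 0.88228
Maximum is iron→tin→zinc→iron at 0.9324; no arbitrage — every cycle loses value.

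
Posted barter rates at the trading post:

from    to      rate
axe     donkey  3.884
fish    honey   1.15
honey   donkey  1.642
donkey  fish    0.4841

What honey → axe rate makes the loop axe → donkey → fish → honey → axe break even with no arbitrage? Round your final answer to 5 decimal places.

Known legs of the cycle: 3.884 × 0.4841 × 1.15 = 2.16228106
For no arbitrage the full-cycle product must be 1, so the missing rate is 1 / 2.16228106 ≈ 0.4624746.

0.46247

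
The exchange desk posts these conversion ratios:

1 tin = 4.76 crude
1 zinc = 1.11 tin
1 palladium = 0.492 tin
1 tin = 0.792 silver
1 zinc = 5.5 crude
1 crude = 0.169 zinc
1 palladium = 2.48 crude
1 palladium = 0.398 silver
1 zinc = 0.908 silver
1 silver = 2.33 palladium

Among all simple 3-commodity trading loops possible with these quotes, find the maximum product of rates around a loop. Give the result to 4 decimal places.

0.9079

palladium→tin→silver→palladium: 0.492 × 0.792 × 2.33 = 0.90792
tin→crude→zinc→tin: 4.76 × 0.169 × 1.11 = 0.89293
Maximum is palladium→tin→silver→palladium at 0.9079; no arbitrage — every cycle loses value.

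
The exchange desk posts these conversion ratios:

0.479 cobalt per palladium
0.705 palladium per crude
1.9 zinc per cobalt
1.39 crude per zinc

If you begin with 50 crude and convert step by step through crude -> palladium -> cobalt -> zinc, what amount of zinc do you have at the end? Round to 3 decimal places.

50 crude × 0.705 = 35.25 palladium
35.25 palladium × 0.479 = 16.88475 cobalt
16.88475 cobalt × 1.9 = 32.081025 zinc

32.081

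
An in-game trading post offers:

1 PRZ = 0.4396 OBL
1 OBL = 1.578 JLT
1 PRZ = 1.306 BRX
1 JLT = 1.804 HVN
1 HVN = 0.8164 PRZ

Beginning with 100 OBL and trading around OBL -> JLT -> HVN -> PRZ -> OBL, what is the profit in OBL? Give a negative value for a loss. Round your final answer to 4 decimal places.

2.1655

100 OBL × 1.578 = 157.8 JLT
157.8 JLT × 1.804 = 284.6712 HVN
284.6712 HVN × 0.8164 = 232.40556768 PRZ
232.40556768 PRZ × 0.4396 = 102.165487552128 OBL
Net change: 102.165487552128 − 100 = 2.165487552128 OBL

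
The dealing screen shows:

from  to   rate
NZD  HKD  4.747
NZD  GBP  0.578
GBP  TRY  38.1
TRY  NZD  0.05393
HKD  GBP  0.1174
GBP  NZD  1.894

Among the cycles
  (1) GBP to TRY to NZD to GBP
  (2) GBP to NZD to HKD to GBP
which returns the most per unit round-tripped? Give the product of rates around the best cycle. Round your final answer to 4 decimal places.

1.1876

(1) 38.1 × 0.05393 × 0.578 = 1.18764
(2) 1.894 × 4.747 × 0.1174 = 1.05552
Highest is cycle (1) at 1.1876 (>1, arbitrage).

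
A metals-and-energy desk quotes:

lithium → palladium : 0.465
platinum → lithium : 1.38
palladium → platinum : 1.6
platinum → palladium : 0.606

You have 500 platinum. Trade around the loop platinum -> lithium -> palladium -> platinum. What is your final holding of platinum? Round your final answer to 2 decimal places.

513.36

500 platinum × 1.38 = 690 lithium
690 lithium × 0.465 = 320.85 palladium
320.85 palladium × 1.6 = 513.36 platinum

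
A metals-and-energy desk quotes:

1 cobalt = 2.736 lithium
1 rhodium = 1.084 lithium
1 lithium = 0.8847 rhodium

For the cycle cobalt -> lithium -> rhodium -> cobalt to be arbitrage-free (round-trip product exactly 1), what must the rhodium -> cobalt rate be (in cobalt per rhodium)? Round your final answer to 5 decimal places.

Known legs of the cycle: 2.736 × 0.8847 = 2.4205392
For no arbitrage the full-cycle product must be 1, so the missing rate is 1 / 2.4205392 ≈ 0.4131311.

0.41313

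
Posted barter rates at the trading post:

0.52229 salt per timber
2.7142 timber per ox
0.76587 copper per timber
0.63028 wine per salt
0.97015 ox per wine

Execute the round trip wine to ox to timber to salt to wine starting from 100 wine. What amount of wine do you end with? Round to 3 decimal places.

86.681

100 wine × 0.97015 = 97.015 ox
97.015 ox × 2.7142 = 263.318113 timber
263.318113 timber × 0.52229 = 137.52841723877 salt
137.52841723877 salt × 0.63028 = 86.6814108172519556 wine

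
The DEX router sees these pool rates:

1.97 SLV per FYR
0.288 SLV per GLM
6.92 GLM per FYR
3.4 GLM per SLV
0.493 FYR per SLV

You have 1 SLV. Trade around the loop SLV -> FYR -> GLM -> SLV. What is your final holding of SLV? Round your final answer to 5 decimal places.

1 SLV × 0.493 = 0.493 FYR
0.493 FYR × 6.92 = 3.41156 GLM
3.41156 GLM × 0.288 = 0.98252928 SLV

0.98253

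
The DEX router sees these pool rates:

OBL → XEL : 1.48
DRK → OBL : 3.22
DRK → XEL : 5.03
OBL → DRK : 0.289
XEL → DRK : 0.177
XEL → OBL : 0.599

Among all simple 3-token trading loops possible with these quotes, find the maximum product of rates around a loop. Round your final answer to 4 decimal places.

DRK→XEL→OBL→DRK: 5.03 × 0.599 × 0.289 = 0.87075
DRK→OBL→XEL→DRK: 3.22 × 1.48 × 0.177 = 0.84351
Maximum is DRK→XEL→OBL→DRK at 0.8707; no arbitrage — every cycle loses value.

0.8707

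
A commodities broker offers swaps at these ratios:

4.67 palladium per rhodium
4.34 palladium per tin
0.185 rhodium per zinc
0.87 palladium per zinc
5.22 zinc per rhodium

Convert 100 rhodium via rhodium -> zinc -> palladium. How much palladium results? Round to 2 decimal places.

454.14

100 rhodium × 5.22 = 522 zinc
522 zinc × 0.87 = 454.14 palladium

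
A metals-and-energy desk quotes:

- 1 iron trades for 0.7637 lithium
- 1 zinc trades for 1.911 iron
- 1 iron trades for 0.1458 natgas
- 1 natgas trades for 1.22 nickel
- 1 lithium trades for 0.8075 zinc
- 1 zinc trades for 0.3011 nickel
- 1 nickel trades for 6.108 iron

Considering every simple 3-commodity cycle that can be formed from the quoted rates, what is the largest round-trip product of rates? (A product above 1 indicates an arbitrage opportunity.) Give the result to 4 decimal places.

1.1785

zinc→iron→lithium→zinc: 1.911 × 0.7637 × 0.8075 = 1.17849
nickel→iron→natgas→nickel: 6.108 × 0.1458 × 1.22 = 1.08647
Maximum is zinc→iron→lithium→zinc at 1.1785; arbitrage exists.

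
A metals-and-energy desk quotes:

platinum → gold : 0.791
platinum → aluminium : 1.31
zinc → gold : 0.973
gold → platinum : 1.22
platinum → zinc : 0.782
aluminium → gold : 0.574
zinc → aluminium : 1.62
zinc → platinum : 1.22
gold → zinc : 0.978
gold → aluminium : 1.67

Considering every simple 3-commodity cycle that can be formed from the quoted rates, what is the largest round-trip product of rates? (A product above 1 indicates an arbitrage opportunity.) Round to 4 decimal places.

platinum→gold→zinc→platinum: 0.791 × 0.978 × 1.22 = 0.94379
platinum→zinc→gold→platinum: 0.782 × 0.973 × 1.22 = 0.92828
platinum→aluminium→gold→platinum: 1.31 × 0.574 × 1.22 = 0.91737
aluminium→gold→zinc→aluminium: 0.574 × 0.978 × 1.62 = 0.90942
Maximum is platinum→gold→zinc→platinum at 0.9438; no arbitrage — every cycle loses value.

0.9438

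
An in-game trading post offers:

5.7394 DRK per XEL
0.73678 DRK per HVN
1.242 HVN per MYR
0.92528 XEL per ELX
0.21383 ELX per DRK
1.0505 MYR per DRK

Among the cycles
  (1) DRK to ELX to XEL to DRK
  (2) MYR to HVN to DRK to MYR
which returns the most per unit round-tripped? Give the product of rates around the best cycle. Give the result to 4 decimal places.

1.1356

(1) 0.21383 × 0.92528 × 5.7394 = 1.13556
(2) 1.242 × 0.73678 × 1.0505 = 0.96129
Highest is cycle (1) at 1.1356 (>1, arbitrage).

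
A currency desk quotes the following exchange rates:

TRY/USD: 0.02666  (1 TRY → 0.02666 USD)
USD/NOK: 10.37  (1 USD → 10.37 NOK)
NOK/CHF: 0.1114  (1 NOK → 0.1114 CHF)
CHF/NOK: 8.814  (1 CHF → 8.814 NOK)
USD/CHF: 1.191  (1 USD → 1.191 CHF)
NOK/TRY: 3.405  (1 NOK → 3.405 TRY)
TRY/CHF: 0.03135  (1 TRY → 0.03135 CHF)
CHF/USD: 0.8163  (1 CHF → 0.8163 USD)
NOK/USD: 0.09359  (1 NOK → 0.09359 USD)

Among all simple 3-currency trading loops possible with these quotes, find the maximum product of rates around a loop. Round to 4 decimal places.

0.9825

CHF→NOK→USD→CHF: 8.814 × 0.09359 × 1.191 = 0.98246
CHF→USD→NOK→CHF: 0.8163 × 10.37 × 0.1114 = 0.94300
NOK→TRY→USD→NOK: 3.405 × 0.02666 × 10.37 = 0.94136
CHF→NOK→TRY→CHF: 8.814 × 3.405 × 0.03135 = 0.94087
Maximum is CHF→NOK→USD→CHF at 0.9825; no arbitrage — every cycle loses value.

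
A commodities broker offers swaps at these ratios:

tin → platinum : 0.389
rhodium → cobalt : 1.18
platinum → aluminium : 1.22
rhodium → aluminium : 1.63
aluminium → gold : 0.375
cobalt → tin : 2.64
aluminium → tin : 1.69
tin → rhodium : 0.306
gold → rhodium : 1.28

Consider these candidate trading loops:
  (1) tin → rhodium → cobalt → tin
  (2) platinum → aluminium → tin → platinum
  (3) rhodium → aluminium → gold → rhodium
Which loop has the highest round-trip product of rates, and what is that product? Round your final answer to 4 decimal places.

(1) 0.306 × 1.18 × 2.64 = 0.95325
(2) 1.22 × 1.69 × 0.389 = 0.80204
(3) 1.63 × 0.375 × 1.28 = 0.78240
Highest is cycle (1) at 0.9533 (≤1, no arbitrage).

0.9533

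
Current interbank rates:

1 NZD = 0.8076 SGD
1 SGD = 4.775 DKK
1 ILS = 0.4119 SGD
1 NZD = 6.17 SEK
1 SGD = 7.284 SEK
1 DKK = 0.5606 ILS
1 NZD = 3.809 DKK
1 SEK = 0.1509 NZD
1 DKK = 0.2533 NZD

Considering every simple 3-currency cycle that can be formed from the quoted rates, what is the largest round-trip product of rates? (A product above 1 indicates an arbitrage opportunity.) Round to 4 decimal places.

1.1026

ILS→SGD→DKK→ILS: 0.4119 × 4.775 × 0.5606 = 1.10260
SGD→DKK→NZD→SGD: 4.775 × 0.2533 × 0.8076 = 0.97680
SEK→NZD→SGD→SEK: 0.1509 × 0.8076 × 7.284 = 0.88768
Maximum is ILS→SGD→DKK→ILS at 1.1026; arbitrage exists.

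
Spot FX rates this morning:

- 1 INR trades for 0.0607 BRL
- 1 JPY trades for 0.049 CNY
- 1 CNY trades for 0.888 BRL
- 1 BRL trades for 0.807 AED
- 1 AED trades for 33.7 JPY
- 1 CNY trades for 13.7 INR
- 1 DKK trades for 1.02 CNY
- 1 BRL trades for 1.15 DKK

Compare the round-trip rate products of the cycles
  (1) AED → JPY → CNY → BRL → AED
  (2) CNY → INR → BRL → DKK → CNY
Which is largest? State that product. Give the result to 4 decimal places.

(1) 33.7 × 0.049 × 0.888 × 0.807 = 1.18335
(2) 13.7 × 0.0607 × 1.15 × 1.02 = 0.97546
Highest is cycle (1) at 1.1833 (>1, arbitrage).

1.1833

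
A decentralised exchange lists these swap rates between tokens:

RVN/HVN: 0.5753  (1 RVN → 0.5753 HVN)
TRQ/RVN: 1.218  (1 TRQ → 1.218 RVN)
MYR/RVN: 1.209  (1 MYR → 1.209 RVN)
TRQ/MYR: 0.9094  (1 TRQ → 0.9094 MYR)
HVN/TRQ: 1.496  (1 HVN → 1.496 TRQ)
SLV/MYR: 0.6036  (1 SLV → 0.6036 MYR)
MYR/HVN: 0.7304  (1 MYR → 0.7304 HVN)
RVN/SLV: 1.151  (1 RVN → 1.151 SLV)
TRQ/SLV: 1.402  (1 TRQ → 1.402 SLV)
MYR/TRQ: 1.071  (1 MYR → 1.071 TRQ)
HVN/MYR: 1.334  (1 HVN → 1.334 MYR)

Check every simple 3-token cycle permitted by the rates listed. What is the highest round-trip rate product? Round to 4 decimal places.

HVN→TRQ→RVN→HVN: 1.496 × 1.218 × 0.5753 = 1.04827
HVN→TRQ→MYR→HVN: 1.496 × 0.9094 × 0.7304 = 0.99368
HVN→MYR→RVN→HVN: 1.334 × 1.209 × 0.5753 = 0.92785
TRQ→SLV→MYR→TRQ: 1.402 × 0.6036 × 1.071 = 0.90633
MYR→RVN→SLV→MYR: 1.209 × 1.151 × 0.6036 = 0.83995
Maximum is HVN→TRQ→RVN→HVN at 1.0483; arbitrage exists.

1.0483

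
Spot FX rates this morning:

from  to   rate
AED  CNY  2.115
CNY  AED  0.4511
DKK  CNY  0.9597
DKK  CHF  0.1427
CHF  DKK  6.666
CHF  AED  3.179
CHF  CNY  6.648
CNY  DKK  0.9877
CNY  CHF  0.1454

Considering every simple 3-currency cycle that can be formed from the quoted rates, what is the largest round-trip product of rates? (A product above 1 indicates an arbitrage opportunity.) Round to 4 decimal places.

0.9776

CHF→AED→CNY→CHF: 3.179 × 2.115 × 0.1454 = 0.97761
CHF→CNY→DKK→CHF: 6.648 × 0.9877 × 0.1427 = 0.93700
CHF→DKK→CNY→CHF: 6.666 × 0.9597 × 0.1454 = 0.93018
Maximum is CHF→AED→CNY→CHF at 0.9776; no arbitrage — every cycle loses value.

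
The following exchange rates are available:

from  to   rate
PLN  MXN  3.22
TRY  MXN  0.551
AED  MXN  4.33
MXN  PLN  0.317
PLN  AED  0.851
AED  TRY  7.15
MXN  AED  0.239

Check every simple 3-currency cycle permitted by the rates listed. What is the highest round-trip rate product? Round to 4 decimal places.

MXN→PLN→AED→MXN: 0.317 × 0.851 × 4.33 = 1.16809
TRY→MXN→AED→TRY: 0.551 × 0.239 × 7.15 = 0.94158
Maximum is MXN→PLN→AED→MXN at 1.1681; arbitrage exists.

1.1681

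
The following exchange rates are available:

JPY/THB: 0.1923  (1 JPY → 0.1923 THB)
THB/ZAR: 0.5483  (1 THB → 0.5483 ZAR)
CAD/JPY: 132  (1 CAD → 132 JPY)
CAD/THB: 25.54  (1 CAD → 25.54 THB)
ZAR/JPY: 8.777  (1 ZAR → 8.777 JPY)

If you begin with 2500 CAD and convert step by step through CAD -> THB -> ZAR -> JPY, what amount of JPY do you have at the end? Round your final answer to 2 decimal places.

2500 CAD × 25.54 = 63850 THB
63850 THB × 0.5483 = 35008.955 ZAR
35008.955 ZAR × 8.777 = 307273.598035 JPY

307273.60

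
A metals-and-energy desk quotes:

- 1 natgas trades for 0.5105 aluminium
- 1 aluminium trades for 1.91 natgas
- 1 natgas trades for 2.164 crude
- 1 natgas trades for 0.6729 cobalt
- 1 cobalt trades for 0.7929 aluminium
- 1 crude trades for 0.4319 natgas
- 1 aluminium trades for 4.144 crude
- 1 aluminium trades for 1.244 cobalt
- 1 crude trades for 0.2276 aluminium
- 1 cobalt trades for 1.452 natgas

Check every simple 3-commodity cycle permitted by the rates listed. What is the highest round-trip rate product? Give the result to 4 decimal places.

1.0191

aluminium→natgas→cobalt→aluminium: 1.91 × 0.6729 × 0.7929 = 1.01907
aluminium→natgas→crude→aluminium: 1.91 × 2.164 × 0.2276 = 0.94073
aluminium→cobalt→natgas→aluminium: 1.244 × 1.452 × 0.5105 = 0.92211
aluminium→crude→natgas→aluminium: 4.144 × 0.4319 × 0.5105 = 0.91369
Maximum is aluminium→natgas→cobalt→aluminium at 1.0191; arbitrage exists.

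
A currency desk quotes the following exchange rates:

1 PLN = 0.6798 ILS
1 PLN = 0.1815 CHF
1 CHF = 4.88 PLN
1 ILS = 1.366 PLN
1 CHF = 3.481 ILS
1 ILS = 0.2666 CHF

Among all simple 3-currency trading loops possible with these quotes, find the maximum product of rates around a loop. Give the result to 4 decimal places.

0.8844

CHF→PLN→ILS→CHF: 4.88 × 0.6798 × 0.2666 = 0.88443
CHF→ILS→PLN→CHF: 3.481 × 1.366 × 0.1815 = 0.86304
Maximum is CHF→PLN→ILS→CHF at 0.8844; no arbitrage — every cycle loses value.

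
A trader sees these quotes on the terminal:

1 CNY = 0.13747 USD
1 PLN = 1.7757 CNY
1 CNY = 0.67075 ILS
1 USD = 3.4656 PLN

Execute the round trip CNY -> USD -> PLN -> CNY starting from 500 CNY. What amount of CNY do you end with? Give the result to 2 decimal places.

422.99

500 CNY × 0.13747 = 68.735 USD
68.735 USD × 3.4656 = 238.208016 PLN
238.208016 PLN × 1.7757 = 422.9859740112 CNY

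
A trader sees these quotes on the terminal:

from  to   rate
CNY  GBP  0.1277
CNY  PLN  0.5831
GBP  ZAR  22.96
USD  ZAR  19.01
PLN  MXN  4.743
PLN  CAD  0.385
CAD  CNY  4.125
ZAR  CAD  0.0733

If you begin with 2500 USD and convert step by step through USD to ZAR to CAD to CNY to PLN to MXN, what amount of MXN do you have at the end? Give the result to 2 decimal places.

2500 USD × 19.01 = 47525 ZAR
47525 ZAR × 0.0733 = 3483.5825 CAD
3483.5825 CAD × 4.125 = 14369.7778125 CNY
14369.7778125 CNY × 0.5831 = 8379.01744246875 PLN
8379.01744246875 PLN × 4.743 = 39741.67972962928125 MXN

39741.68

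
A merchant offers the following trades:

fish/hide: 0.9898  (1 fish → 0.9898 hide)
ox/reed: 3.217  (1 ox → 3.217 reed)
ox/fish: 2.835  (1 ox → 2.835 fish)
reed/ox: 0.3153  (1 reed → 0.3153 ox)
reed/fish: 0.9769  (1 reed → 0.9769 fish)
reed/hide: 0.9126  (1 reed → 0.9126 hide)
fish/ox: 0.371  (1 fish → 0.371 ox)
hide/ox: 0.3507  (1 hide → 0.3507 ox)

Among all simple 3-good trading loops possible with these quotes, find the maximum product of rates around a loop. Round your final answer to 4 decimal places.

1.1659

reed→fish→ox→reed: 0.9769 × 0.371 × 3.217 = 1.16594
reed→hide→ox→reed: 0.9126 × 0.3507 × 3.217 = 1.02960
fish→hide→ox→fish: 0.9898 × 0.3507 × 2.835 = 0.98409
Maximum is reed→fish→ox→reed at 1.1659; arbitrage exists.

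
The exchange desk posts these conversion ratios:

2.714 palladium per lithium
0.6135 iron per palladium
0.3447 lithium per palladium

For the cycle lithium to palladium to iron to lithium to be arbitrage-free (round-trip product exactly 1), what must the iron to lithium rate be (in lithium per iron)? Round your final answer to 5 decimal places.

Known legs of the cycle: 2.714 × 0.6135 = 1.665039
For no arbitrage the full-cycle product must be 1, so the missing rate is 1 / 1.665039 ≈ 0.6005865.

0.60059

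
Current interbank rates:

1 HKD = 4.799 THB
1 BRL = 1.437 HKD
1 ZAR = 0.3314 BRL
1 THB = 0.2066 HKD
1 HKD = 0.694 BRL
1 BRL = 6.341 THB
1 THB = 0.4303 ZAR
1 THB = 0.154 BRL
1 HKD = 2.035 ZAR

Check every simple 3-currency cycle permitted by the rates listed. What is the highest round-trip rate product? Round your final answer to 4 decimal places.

1.0620

BRL→HKD→THB→BRL: 1.437 × 4.799 × 0.154 = 1.06201
BRL→HKD→ZAR→BRL: 1.437 × 2.035 × 0.3314 = 0.96911
BRL→THB→HKD→BRL: 6.341 × 0.2066 × 0.694 = 0.90918
BRL→THB→ZAR→BRL: 6.341 × 0.4303 × 0.3314 = 0.90424
Maximum is BRL→HKD→THB→BRL at 1.0620; arbitrage exists.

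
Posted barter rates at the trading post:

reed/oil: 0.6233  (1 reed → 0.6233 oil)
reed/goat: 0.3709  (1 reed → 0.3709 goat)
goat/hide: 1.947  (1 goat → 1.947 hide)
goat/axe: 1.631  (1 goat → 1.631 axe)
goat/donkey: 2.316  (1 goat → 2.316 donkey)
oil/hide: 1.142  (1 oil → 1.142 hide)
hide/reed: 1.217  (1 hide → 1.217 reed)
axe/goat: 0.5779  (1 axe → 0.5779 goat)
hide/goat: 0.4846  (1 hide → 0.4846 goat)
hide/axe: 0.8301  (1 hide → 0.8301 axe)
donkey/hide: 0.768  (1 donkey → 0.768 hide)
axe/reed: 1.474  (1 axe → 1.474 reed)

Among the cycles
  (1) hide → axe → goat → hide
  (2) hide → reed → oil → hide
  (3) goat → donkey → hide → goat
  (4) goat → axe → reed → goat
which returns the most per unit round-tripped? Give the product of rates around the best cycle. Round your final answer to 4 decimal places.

0.9340

(1) 0.8301 × 0.5779 × 1.947 = 0.93400
(2) 1.217 × 0.6233 × 1.142 = 0.86627
(3) 2.316 × 0.768 × 0.4846 = 0.86195
(4) 1.631 × 1.474 × 0.3709 = 0.89168
Highest is cycle (1) at 0.9340 (≤1, no arbitrage).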